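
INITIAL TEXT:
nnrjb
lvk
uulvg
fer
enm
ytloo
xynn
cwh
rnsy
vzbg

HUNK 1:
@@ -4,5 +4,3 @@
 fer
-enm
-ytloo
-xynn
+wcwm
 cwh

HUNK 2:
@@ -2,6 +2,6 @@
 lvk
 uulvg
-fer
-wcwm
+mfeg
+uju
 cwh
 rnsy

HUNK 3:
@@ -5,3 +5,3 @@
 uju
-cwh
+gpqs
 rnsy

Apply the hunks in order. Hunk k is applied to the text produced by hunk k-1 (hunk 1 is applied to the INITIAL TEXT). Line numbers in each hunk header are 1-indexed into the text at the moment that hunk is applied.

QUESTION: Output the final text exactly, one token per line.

Hunk 1: at line 4 remove [enm,ytloo,xynn] add [wcwm] -> 8 lines: nnrjb lvk uulvg fer wcwm cwh rnsy vzbg
Hunk 2: at line 2 remove [fer,wcwm] add [mfeg,uju] -> 8 lines: nnrjb lvk uulvg mfeg uju cwh rnsy vzbg
Hunk 3: at line 5 remove [cwh] add [gpqs] -> 8 lines: nnrjb lvk uulvg mfeg uju gpqs rnsy vzbg

Answer: nnrjb
lvk
uulvg
mfeg
uju
gpqs
rnsy
vzbg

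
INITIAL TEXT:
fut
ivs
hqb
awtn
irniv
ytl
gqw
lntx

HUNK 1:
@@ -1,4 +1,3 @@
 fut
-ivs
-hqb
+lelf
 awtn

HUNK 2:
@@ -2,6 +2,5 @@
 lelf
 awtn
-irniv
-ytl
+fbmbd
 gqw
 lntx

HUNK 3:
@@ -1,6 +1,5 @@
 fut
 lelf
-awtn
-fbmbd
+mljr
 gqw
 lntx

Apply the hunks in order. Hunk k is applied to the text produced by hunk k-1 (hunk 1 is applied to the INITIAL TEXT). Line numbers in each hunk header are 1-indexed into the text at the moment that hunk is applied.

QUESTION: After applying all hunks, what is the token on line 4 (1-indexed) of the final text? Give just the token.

Hunk 1: at line 1 remove [ivs,hqb] add [lelf] -> 7 lines: fut lelf awtn irniv ytl gqw lntx
Hunk 2: at line 2 remove [irniv,ytl] add [fbmbd] -> 6 lines: fut lelf awtn fbmbd gqw lntx
Hunk 3: at line 1 remove [awtn,fbmbd] add [mljr] -> 5 lines: fut lelf mljr gqw lntx
Final line 4: gqw

Answer: gqw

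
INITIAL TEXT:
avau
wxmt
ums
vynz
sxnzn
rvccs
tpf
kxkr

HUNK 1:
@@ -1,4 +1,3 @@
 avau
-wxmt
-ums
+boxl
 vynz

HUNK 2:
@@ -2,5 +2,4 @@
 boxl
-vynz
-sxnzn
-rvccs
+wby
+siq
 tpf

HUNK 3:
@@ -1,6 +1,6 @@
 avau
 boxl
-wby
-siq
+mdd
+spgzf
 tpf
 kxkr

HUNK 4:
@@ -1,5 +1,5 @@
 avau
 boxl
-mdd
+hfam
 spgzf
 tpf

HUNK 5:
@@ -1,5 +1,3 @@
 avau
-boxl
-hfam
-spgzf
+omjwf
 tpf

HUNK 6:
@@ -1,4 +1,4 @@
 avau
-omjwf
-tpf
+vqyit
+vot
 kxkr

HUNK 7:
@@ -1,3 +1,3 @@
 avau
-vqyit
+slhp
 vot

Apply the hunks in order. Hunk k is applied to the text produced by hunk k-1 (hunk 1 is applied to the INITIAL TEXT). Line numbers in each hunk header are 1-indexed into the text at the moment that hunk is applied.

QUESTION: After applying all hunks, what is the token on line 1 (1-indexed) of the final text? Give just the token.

Hunk 1: at line 1 remove [wxmt,ums] add [boxl] -> 7 lines: avau boxl vynz sxnzn rvccs tpf kxkr
Hunk 2: at line 2 remove [vynz,sxnzn,rvccs] add [wby,siq] -> 6 lines: avau boxl wby siq tpf kxkr
Hunk 3: at line 1 remove [wby,siq] add [mdd,spgzf] -> 6 lines: avau boxl mdd spgzf tpf kxkr
Hunk 4: at line 1 remove [mdd] add [hfam] -> 6 lines: avau boxl hfam spgzf tpf kxkr
Hunk 5: at line 1 remove [boxl,hfam,spgzf] add [omjwf] -> 4 lines: avau omjwf tpf kxkr
Hunk 6: at line 1 remove [omjwf,tpf] add [vqyit,vot] -> 4 lines: avau vqyit vot kxkr
Hunk 7: at line 1 remove [vqyit] add [slhp] -> 4 lines: avau slhp vot kxkr
Final line 1: avau

Answer: avau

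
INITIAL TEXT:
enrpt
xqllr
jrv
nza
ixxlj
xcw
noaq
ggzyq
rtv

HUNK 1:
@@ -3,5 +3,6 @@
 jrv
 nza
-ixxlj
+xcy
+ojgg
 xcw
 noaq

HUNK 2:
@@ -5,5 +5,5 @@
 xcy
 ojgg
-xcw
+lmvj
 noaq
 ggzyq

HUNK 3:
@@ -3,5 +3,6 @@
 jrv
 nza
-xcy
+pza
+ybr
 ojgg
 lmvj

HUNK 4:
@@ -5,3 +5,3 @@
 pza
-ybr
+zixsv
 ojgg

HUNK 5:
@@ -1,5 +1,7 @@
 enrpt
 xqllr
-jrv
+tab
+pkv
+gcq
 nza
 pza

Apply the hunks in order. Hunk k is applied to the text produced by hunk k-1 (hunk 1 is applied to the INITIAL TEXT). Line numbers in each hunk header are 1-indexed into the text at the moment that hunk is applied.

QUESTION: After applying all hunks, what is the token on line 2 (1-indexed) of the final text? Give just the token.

Answer: xqllr

Derivation:
Hunk 1: at line 3 remove [ixxlj] add [xcy,ojgg] -> 10 lines: enrpt xqllr jrv nza xcy ojgg xcw noaq ggzyq rtv
Hunk 2: at line 5 remove [xcw] add [lmvj] -> 10 lines: enrpt xqllr jrv nza xcy ojgg lmvj noaq ggzyq rtv
Hunk 3: at line 3 remove [xcy] add [pza,ybr] -> 11 lines: enrpt xqllr jrv nza pza ybr ojgg lmvj noaq ggzyq rtv
Hunk 4: at line 5 remove [ybr] add [zixsv] -> 11 lines: enrpt xqllr jrv nza pza zixsv ojgg lmvj noaq ggzyq rtv
Hunk 5: at line 1 remove [jrv] add [tab,pkv,gcq] -> 13 lines: enrpt xqllr tab pkv gcq nza pza zixsv ojgg lmvj noaq ggzyq rtv
Final line 2: xqllr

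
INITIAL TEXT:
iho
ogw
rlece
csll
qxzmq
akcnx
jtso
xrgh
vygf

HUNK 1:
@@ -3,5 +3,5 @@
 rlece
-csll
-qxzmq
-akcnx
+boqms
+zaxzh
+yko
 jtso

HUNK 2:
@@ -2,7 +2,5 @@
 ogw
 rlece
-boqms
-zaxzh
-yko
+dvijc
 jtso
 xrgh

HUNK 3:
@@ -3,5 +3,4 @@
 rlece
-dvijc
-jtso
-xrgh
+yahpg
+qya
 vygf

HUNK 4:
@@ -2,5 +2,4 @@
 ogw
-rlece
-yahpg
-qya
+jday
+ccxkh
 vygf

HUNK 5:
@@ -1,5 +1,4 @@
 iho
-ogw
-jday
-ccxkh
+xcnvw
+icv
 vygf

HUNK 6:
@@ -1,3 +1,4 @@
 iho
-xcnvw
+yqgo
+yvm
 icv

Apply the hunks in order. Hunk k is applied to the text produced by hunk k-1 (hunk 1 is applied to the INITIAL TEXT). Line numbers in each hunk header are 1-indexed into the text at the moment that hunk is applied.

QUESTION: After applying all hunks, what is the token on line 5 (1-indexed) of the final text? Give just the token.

Hunk 1: at line 3 remove [csll,qxzmq,akcnx] add [boqms,zaxzh,yko] -> 9 lines: iho ogw rlece boqms zaxzh yko jtso xrgh vygf
Hunk 2: at line 2 remove [boqms,zaxzh,yko] add [dvijc] -> 7 lines: iho ogw rlece dvijc jtso xrgh vygf
Hunk 3: at line 3 remove [dvijc,jtso,xrgh] add [yahpg,qya] -> 6 lines: iho ogw rlece yahpg qya vygf
Hunk 4: at line 2 remove [rlece,yahpg,qya] add [jday,ccxkh] -> 5 lines: iho ogw jday ccxkh vygf
Hunk 5: at line 1 remove [ogw,jday,ccxkh] add [xcnvw,icv] -> 4 lines: iho xcnvw icv vygf
Hunk 6: at line 1 remove [xcnvw] add [yqgo,yvm] -> 5 lines: iho yqgo yvm icv vygf
Final line 5: vygf

Answer: vygf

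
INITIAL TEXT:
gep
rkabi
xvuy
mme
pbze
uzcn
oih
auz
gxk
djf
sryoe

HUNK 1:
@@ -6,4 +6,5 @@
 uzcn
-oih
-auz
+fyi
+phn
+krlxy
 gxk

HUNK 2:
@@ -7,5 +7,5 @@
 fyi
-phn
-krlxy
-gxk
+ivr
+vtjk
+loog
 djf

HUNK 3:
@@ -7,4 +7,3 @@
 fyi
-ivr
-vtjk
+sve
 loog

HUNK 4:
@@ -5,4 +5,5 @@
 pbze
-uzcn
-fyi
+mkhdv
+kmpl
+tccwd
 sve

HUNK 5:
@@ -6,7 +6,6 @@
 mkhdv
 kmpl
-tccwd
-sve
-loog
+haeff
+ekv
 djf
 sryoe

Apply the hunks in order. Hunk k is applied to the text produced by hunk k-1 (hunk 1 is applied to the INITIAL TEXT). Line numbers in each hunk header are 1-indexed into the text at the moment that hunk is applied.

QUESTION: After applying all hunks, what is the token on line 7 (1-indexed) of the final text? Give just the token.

Answer: kmpl

Derivation:
Hunk 1: at line 6 remove [oih,auz] add [fyi,phn,krlxy] -> 12 lines: gep rkabi xvuy mme pbze uzcn fyi phn krlxy gxk djf sryoe
Hunk 2: at line 7 remove [phn,krlxy,gxk] add [ivr,vtjk,loog] -> 12 lines: gep rkabi xvuy mme pbze uzcn fyi ivr vtjk loog djf sryoe
Hunk 3: at line 7 remove [ivr,vtjk] add [sve] -> 11 lines: gep rkabi xvuy mme pbze uzcn fyi sve loog djf sryoe
Hunk 4: at line 5 remove [uzcn,fyi] add [mkhdv,kmpl,tccwd] -> 12 lines: gep rkabi xvuy mme pbze mkhdv kmpl tccwd sve loog djf sryoe
Hunk 5: at line 6 remove [tccwd,sve,loog] add [haeff,ekv] -> 11 lines: gep rkabi xvuy mme pbze mkhdv kmpl haeff ekv djf sryoe
Final line 7: kmpl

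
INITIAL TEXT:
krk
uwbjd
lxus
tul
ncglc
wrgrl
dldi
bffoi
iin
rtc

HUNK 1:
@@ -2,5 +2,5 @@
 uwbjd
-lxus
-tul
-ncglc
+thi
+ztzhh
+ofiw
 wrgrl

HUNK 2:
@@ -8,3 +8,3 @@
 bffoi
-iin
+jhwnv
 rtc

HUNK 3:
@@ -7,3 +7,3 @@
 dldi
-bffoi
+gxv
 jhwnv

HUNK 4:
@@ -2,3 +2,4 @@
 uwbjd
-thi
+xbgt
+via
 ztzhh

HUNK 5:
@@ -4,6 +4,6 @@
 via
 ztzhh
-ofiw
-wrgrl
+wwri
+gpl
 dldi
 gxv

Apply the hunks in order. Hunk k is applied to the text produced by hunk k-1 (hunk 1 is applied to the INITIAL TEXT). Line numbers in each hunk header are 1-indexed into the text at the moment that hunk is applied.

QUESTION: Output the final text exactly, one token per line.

Hunk 1: at line 2 remove [lxus,tul,ncglc] add [thi,ztzhh,ofiw] -> 10 lines: krk uwbjd thi ztzhh ofiw wrgrl dldi bffoi iin rtc
Hunk 2: at line 8 remove [iin] add [jhwnv] -> 10 lines: krk uwbjd thi ztzhh ofiw wrgrl dldi bffoi jhwnv rtc
Hunk 3: at line 7 remove [bffoi] add [gxv] -> 10 lines: krk uwbjd thi ztzhh ofiw wrgrl dldi gxv jhwnv rtc
Hunk 4: at line 2 remove [thi] add [xbgt,via] -> 11 lines: krk uwbjd xbgt via ztzhh ofiw wrgrl dldi gxv jhwnv rtc
Hunk 5: at line 4 remove [ofiw,wrgrl] add [wwri,gpl] -> 11 lines: krk uwbjd xbgt via ztzhh wwri gpl dldi gxv jhwnv rtc

Answer: krk
uwbjd
xbgt
via
ztzhh
wwri
gpl
dldi
gxv
jhwnv
rtc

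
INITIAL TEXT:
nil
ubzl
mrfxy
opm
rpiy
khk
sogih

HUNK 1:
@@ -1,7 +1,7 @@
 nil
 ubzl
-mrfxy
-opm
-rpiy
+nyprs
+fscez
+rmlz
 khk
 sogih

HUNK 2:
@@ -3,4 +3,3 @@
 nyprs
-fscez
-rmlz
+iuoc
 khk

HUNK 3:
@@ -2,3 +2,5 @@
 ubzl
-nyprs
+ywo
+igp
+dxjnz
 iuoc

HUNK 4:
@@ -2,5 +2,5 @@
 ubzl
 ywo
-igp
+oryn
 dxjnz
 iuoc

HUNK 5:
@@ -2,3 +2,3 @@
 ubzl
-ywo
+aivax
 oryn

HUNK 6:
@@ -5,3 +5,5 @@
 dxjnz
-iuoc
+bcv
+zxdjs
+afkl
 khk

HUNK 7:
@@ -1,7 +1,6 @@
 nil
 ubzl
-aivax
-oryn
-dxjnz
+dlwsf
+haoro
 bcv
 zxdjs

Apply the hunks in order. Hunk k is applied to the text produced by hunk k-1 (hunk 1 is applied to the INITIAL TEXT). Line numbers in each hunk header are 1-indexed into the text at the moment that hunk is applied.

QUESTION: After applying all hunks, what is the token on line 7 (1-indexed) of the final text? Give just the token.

Hunk 1: at line 1 remove [mrfxy,opm,rpiy] add [nyprs,fscez,rmlz] -> 7 lines: nil ubzl nyprs fscez rmlz khk sogih
Hunk 2: at line 3 remove [fscez,rmlz] add [iuoc] -> 6 lines: nil ubzl nyprs iuoc khk sogih
Hunk 3: at line 2 remove [nyprs] add [ywo,igp,dxjnz] -> 8 lines: nil ubzl ywo igp dxjnz iuoc khk sogih
Hunk 4: at line 2 remove [igp] add [oryn] -> 8 lines: nil ubzl ywo oryn dxjnz iuoc khk sogih
Hunk 5: at line 2 remove [ywo] add [aivax] -> 8 lines: nil ubzl aivax oryn dxjnz iuoc khk sogih
Hunk 6: at line 5 remove [iuoc] add [bcv,zxdjs,afkl] -> 10 lines: nil ubzl aivax oryn dxjnz bcv zxdjs afkl khk sogih
Hunk 7: at line 1 remove [aivax,oryn,dxjnz] add [dlwsf,haoro] -> 9 lines: nil ubzl dlwsf haoro bcv zxdjs afkl khk sogih
Final line 7: afkl

Answer: afkl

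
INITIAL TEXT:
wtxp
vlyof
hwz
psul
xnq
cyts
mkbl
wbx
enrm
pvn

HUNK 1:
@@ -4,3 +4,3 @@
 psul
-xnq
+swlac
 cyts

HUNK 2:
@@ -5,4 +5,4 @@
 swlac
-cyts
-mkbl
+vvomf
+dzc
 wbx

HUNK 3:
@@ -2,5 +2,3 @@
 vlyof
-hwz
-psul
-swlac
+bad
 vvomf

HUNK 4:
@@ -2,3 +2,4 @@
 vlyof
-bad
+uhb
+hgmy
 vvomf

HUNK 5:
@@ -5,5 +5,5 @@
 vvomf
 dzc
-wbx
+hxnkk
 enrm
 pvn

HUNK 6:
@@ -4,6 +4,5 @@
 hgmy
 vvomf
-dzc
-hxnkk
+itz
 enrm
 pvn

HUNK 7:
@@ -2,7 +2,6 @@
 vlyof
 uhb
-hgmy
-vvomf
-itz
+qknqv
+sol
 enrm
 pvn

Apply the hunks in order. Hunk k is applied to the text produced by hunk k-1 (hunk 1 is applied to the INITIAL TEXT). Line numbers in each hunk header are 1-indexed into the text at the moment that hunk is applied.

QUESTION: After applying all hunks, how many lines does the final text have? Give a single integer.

Answer: 7

Derivation:
Hunk 1: at line 4 remove [xnq] add [swlac] -> 10 lines: wtxp vlyof hwz psul swlac cyts mkbl wbx enrm pvn
Hunk 2: at line 5 remove [cyts,mkbl] add [vvomf,dzc] -> 10 lines: wtxp vlyof hwz psul swlac vvomf dzc wbx enrm pvn
Hunk 3: at line 2 remove [hwz,psul,swlac] add [bad] -> 8 lines: wtxp vlyof bad vvomf dzc wbx enrm pvn
Hunk 4: at line 2 remove [bad] add [uhb,hgmy] -> 9 lines: wtxp vlyof uhb hgmy vvomf dzc wbx enrm pvn
Hunk 5: at line 5 remove [wbx] add [hxnkk] -> 9 lines: wtxp vlyof uhb hgmy vvomf dzc hxnkk enrm pvn
Hunk 6: at line 4 remove [dzc,hxnkk] add [itz] -> 8 lines: wtxp vlyof uhb hgmy vvomf itz enrm pvn
Hunk 7: at line 2 remove [hgmy,vvomf,itz] add [qknqv,sol] -> 7 lines: wtxp vlyof uhb qknqv sol enrm pvn
Final line count: 7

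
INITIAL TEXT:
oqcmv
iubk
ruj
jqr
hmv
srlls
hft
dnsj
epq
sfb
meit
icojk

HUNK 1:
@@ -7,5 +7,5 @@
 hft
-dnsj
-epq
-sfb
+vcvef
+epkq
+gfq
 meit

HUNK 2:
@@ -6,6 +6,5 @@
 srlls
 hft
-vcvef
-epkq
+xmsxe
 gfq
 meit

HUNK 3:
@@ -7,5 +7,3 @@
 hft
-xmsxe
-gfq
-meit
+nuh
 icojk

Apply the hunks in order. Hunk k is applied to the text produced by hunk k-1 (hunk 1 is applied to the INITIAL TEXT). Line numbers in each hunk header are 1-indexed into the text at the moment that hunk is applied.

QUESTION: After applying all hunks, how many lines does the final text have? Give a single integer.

Hunk 1: at line 7 remove [dnsj,epq,sfb] add [vcvef,epkq,gfq] -> 12 lines: oqcmv iubk ruj jqr hmv srlls hft vcvef epkq gfq meit icojk
Hunk 2: at line 6 remove [vcvef,epkq] add [xmsxe] -> 11 lines: oqcmv iubk ruj jqr hmv srlls hft xmsxe gfq meit icojk
Hunk 3: at line 7 remove [xmsxe,gfq,meit] add [nuh] -> 9 lines: oqcmv iubk ruj jqr hmv srlls hft nuh icojk
Final line count: 9

Answer: 9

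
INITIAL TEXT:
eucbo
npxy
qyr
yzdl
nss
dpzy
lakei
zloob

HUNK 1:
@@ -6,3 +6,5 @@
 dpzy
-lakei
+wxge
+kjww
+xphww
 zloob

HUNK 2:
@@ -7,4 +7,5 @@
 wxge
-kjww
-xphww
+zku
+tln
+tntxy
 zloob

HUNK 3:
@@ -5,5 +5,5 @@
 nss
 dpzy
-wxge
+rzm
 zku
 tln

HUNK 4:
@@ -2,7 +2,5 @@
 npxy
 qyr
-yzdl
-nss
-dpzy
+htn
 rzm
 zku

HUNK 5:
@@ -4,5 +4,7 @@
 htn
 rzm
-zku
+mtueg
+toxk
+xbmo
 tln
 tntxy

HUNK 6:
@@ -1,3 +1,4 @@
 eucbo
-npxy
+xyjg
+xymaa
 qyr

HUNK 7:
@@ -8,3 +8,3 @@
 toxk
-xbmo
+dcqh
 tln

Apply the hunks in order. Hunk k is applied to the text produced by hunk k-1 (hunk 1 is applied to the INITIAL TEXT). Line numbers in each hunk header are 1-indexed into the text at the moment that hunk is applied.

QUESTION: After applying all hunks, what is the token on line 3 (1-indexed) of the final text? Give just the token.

Hunk 1: at line 6 remove [lakei] add [wxge,kjww,xphww] -> 10 lines: eucbo npxy qyr yzdl nss dpzy wxge kjww xphww zloob
Hunk 2: at line 7 remove [kjww,xphww] add [zku,tln,tntxy] -> 11 lines: eucbo npxy qyr yzdl nss dpzy wxge zku tln tntxy zloob
Hunk 3: at line 5 remove [wxge] add [rzm] -> 11 lines: eucbo npxy qyr yzdl nss dpzy rzm zku tln tntxy zloob
Hunk 4: at line 2 remove [yzdl,nss,dpzy] add [htn] -> 9 lines: eucbo npxy qyr htn rzm zku tln tntxy zloob
Hunk 5: at line 4 remove [zku] add [mtueg,toxk,xbmo] -> 11 lines: eucbo npxy qyr htn rzm mtueg toxk xbmo tln tntxy zloob
Hunk 6: at line 1 remove [npxy] add [xyjg,xymaa] -> 12 lines: eucbo xyjg xymaa qyr htn rzm mtueg toxk xbmo tln tntxy zloob
Hunk 7: at line 8 remove [xbmo] add [dcqh] -> 12 lines: eucbo xyjg xymaa qyr htn rzm mtueg toxk dcqh tln tntxy zloob
Final line 3: xymaa

Answer: xymaa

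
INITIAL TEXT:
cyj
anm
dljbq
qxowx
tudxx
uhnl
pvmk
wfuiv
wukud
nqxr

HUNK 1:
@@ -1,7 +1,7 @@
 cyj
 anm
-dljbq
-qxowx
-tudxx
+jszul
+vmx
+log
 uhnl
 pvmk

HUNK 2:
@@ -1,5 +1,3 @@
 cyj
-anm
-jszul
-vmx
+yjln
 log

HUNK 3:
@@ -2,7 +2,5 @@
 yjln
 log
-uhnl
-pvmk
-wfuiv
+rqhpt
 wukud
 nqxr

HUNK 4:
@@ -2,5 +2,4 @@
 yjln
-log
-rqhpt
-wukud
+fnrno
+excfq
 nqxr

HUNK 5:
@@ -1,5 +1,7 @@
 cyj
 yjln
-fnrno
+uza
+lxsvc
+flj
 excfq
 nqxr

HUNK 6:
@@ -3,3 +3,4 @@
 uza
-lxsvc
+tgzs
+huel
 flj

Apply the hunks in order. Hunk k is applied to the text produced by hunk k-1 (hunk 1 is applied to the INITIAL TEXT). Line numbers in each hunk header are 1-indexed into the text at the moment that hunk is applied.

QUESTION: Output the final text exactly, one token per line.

Answer: cyj
yjln
uza
tgzs
huel
flj
excfq
nqxr

Derivation:
Hunk 1: at line 1 remove [dljbq,qxowx,tudxx] add [jszul,vmx,log] -> 10 lines: cyj anm jszul vmx log uhnl pvmk wfuiv wukud nqxr
Hunk 2: at line 1 remove [anm,jszul,vmx] add [yjln] -> 8 lines: cyj yjln log uhnl pvmk wfuiv wukud nqxr
Hunk 3: at line 2 remove [uhnl,pvmk,wfuiv] add [rqhpt] -> 6 lines: cyj yjln log rqhpt wukud nqxr
Hunk 4: at line 2 remove [log,rqhpt,wukud] add [fnrno,excfq] -> 5 lines: cyj yjln fnrno excfq nqxr
Hunk 5: at line 1 remove [fnrno] add [uza,lxsvc,flj] -> 7 lines: cyj yjln uza lxsvc flj excfq nqxr
Hunk 6: at line 3 remove [lxsvc] add [tgzs,huel] -> 8 lines: cyj yjln uza tgzs huel flj excfq nqxr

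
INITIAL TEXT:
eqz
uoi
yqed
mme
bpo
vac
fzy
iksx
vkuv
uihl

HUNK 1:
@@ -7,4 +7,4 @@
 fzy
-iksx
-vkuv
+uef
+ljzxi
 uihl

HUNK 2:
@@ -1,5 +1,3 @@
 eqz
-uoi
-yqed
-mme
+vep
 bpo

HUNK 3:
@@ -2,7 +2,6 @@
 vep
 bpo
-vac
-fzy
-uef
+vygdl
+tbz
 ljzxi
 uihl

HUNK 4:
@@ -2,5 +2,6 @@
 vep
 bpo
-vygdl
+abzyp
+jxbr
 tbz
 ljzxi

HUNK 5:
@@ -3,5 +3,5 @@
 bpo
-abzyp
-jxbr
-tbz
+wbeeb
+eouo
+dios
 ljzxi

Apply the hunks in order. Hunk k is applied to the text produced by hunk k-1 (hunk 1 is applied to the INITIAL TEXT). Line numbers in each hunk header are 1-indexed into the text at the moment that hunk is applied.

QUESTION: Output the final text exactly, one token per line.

Answer: eqz
vep
bpo
wbeeb
eouo
dios
ljzxi
uihl

Derivation:
Hunk 1: at line 7 remove [iksx,vkuv] add [uef,ljzxi] -> 10 lines: eqz uoi yqed mme bpo vac fzy uef ljzxi uihl
Hunk 2: at line 1 remove [uoi,yqed,mme] add [vep] -> 8 lines: eqz vep bpo vac fzy uef ljzxi uihl
Hunk 3: at line 2 remove [vac,fzy,uef] add [vygdl,tbz] -> 7 lines: eqz vep bpo vygdl tbz ljzxi uihl
Hunk 4: at line 2 remove [vygdl] add [abzyp,jxbr] -> 8 lines: eqz vep bpo abzyp jxbr tbz ljzxi uihl
Hunk 5: at line 3 remove [abzyp,jxbr,tbz] add [wbeeb,eouo,dios] -> 8 lines: eqz vep bpo wbeeb eouo dios ljzxi uihl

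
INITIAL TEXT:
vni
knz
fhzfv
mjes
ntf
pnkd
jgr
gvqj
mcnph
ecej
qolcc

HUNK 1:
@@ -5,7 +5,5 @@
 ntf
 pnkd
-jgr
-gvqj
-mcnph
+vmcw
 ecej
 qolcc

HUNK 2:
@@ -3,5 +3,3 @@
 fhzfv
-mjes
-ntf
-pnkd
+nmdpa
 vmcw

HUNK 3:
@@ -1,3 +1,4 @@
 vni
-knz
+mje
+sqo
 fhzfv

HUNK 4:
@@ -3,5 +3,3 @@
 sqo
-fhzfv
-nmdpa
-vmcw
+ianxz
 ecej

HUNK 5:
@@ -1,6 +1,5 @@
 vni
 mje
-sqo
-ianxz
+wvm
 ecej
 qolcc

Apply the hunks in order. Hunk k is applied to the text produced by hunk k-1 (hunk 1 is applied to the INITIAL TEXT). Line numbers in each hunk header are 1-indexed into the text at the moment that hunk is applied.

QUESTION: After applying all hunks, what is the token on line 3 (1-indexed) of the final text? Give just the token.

Hunk 1: at line 5 remove [jgr,gvqj,mcnph] add [vmcw] -> 9 lines: vni knz fhzfv mjes ntf pnkd vmcw ecej qolcc
Hunk 2: at line 3 remove [mjes,ntf,pnkd] add [nmdpa] -> 7 lines: vni knz fhzfv nmdpa vmcw ecej qolcc
Hunk 3: at line 1 remove [knz] add [mje,sqo] -> 8 lines: vni mje sqo fhzfv nmdpa vmcw ecej qolcc
Hunk 4: at line 3 remove [fhzfv,nmdpa,vmcw] add [ianxz] -> 6 lines: vni mje sqo ianxz ecej qolcc
Hunk 5: at line 1 remove [sqo,ianxz] add [wvm] -> 5 lines: vni mje wvm ecej qolcc
Final line 3: wvm

Answer: wvm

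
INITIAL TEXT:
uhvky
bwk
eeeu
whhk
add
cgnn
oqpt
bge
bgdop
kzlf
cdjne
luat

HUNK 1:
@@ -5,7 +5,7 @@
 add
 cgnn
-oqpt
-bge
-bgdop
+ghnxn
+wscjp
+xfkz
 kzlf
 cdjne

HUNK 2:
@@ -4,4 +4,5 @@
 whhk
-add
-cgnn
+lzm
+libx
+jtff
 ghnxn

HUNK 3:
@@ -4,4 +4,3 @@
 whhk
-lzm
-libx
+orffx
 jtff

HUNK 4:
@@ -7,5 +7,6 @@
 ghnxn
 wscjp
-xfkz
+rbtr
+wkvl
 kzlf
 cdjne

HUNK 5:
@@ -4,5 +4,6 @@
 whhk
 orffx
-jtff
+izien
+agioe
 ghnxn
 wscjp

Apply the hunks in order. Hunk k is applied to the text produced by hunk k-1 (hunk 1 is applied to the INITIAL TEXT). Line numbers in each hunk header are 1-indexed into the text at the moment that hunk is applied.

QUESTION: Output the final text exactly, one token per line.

Answer: uhvky
bwk
eeeu
whhk
orffx
izien
agioe
ghnxn
wscjp
rbtr
wkvl
kzlf
cdjne
luat

Derivation:
Hunk 1: at line 5 remove [oqpt,bge,bgdop] add [ghnxn,wscjp,xfkz] -> 12 lines: uhvky bwk eeeu whhk add cgnn ghnxn wscjp xfkz kzlf cdjne luat
Hunk 2: at line 4 remove [add,cgnn] add [lzm,libx,jtff] -> 13 lines: uhvky bwk eeeu whhk lzm libx jtff ghnxn wscjp xfkz kzlf cdjne luat
Hunk 3: at line 4 remove [lzm,libx] add [orffx] -> 12 lines: uhvky bwk eeeu whhk orffx jtff ghnxn wscjp xfkz kzlf cdjne luat
Hunk 4: at line 7 remove [xfkz] add [rbtr,wkvl] -> 13 lines: uhvky bwk eeeu whhk orffx jtff ghnxn wscjp rbtr wkvl kzlf cdjne luat
Hunk 5: at line 4 remove [jtff] add [izien,agioe] -> 14 lines: uhvky bwk eeeu whhk orffx izien agioe ghnxn wscjp rbtr wkvl kzlf cdjne luat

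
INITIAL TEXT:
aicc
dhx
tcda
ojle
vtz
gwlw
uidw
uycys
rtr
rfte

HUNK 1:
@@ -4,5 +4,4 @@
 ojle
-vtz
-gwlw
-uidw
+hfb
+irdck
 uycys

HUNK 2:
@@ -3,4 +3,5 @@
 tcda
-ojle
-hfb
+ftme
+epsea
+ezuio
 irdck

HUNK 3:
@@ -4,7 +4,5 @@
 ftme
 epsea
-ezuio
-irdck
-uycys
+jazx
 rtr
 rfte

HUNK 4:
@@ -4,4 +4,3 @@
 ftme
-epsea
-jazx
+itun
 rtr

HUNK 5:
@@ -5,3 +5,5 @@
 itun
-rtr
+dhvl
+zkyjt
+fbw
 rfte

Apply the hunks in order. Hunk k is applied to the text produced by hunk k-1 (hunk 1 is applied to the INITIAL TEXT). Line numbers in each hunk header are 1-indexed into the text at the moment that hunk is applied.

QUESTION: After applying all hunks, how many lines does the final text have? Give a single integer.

Hunk 1: at line 4 remove [vtz,gwlw,uidw] add [hfb,irdck] -> 9 lines: aicc dhx tcda ojle hfb irdck uycys rtr rfte
Hunk 2: at line 3 remove [ojle,hfb] add [ftme,epsea,ezuio] -> 10 lines: aicc dhx tcda ftme epsea ezuio irdck uycys rtr rfte
Hunk 3: at line 4 remove [ezuio,irdck,uycys] add [jazx] -> 8 lines: aicc dhx tcda ftme epsea jazx rtr rfte
Hunk 4: at line 4 remove [epsea,jazx] add [itun] -> 7 lines: aicc dhx tcda ftme itun rtr rfte
Hunk 5: at line 5 remove [rtr] add [dhvl,zkyjt,fbw] -> 9 lines: aicc dhx tcda ftme itun dhvl zkyjt fbw rfte
Final line count: 9

Answer: 9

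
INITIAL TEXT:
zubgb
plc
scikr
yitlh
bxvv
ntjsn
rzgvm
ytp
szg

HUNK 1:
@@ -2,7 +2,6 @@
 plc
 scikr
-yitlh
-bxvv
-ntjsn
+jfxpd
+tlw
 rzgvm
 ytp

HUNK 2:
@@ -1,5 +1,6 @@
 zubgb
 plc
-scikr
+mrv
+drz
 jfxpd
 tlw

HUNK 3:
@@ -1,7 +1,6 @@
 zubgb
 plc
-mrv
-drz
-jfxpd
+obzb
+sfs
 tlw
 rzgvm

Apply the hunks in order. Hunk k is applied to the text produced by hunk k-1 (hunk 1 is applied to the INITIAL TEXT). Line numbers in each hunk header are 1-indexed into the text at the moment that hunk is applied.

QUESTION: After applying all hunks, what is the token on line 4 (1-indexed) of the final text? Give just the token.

Hunk 1: at line 2 remove [yitlh,bxvv,ntjsn] add [jfxpd,tlw] -> 8 lines: zubgb plc scikr jfxpd tlw rzgvm ytp szg
Hunk 2: at line 1 remove [scikr] add [mrv,drz] -> 9 lines: zubgb plc mrv drz jfxpd tlw rzgvm ytp szg
Hunk 3: at line 1 remove [mrv,drz,jfxpd] add [obzb,sfs] -> 8 lines: zubgb plc obzb sfs tlw rzgvm ytp szg
Final line 4: sfs

Answer: sfs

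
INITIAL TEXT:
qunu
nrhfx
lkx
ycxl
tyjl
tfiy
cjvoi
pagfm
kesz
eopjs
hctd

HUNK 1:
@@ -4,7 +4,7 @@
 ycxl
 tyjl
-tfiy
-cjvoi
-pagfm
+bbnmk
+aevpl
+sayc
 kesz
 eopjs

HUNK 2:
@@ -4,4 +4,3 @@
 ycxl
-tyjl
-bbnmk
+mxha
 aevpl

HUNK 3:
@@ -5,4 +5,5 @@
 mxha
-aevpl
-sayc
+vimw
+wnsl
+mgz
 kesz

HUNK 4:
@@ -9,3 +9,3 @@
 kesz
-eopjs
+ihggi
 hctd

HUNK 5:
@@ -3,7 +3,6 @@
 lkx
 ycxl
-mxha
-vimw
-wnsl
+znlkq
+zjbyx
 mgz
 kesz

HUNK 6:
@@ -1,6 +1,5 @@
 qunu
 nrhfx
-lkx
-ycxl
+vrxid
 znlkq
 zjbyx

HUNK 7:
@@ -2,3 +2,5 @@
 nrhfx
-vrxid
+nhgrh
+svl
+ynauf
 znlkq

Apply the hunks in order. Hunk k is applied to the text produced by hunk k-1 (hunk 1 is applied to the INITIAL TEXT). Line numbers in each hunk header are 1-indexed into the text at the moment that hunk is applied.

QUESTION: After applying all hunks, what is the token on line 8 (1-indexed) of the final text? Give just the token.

Hunk 1: at line 4 remove [tfiy,cjvoi,pagfm] add [bbnmk,aevpl,sayc] -> 11 lines: qunu nrhfx lkx ycxl tyjl bbnmk aevpl sayc kesz eopjs hctd
Hunk 2: at line 4 remove [tyjl,bbnmk] add [mxha] -> 10 lines: qunu nrhfx lkx ycxl mxha aevpl sayc kesz eopjs hctd
Hunk 3: at line 5 remove [aevpl,sayc] add [vimw,wnsl,mgz] -> 11 lines: qunu nrhfx lkx ycxl mxha vimw wnsl mgz kesz eopjs hctd
Hunk 4: at line 9 remove [eopjs] add [ihggi] -> 11 lines: qunu nrhfx lkx ycxl mxha vimw wnsl mgz kesz ihggi hctd
Hunk 5: at line 3 remove [mxha,vimw,wnsl] add [znlkq,zjbyx] -> 10 lines: qunu nrhfx lkx ycxl znlkq zjbyx mgz kesz ihggi hctd
Hunk 6: at line 1 remove [lkx,ycxl] add [vrxid] -> 9 lines: qunu nrhfx vrxid znlkq zjbyx mgz kesz ihggi hctd
Hunk 7: at line 2 remove [vrxid] add [nhgrh,svl,ynauf] -> 11 lines: qunu nrhfx nhgrh svl ynauf znlkq zjbyx mgz kesz ihggi hctd
Final line 8: mgz

Answer: mgz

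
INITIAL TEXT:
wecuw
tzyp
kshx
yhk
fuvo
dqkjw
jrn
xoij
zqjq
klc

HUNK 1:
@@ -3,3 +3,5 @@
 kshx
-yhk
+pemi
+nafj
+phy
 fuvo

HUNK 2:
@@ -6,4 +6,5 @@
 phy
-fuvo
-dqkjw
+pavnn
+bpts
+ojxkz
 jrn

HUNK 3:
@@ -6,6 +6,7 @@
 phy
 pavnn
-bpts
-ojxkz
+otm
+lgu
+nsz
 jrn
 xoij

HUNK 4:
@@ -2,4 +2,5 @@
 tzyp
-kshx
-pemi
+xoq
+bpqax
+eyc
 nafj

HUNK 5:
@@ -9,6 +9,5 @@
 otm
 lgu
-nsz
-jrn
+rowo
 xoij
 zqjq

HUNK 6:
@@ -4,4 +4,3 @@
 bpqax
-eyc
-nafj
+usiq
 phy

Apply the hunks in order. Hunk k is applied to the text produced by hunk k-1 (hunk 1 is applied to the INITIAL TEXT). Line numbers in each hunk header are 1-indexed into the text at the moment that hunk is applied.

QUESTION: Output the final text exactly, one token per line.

Hunk 1: at line 3 remove [yhk] add [pemi,nafj,phy] -> 12 lines: wecuw tzyp kshx pemi nafj phy fuvo dqkjw jrn xoij zqjq klc
Hunk 2: at line 6 remove [fuvo,dqkjw] add [pavnn,bpts,ojxkz] -> 13 lines: wecuw tzyp kshx pemi nafj phy pavnn bpts ojxkz jrn xoij zqjq klc
Hunk 3: at line 6 remove [bpts,ojxkz] add [otm,lgu,nsz] -> 14 lines: wecuw tzyp kshx pemi nafj phy pavnn otm lgu nsz jrn xoij zqjq klc
Hunk 4: at line 2 remove [kshx,pemi] add [xoq,bpqax,eyc] -> 15 lines: wecuw tzyp xoq bpqax eyc nafj phy pavnn otm lgu nsz jrn xoij zqjq klc
Hunk 5: at line 9 remove [nsz,jrn] add [rowo] -> 14 lines: wecuw tzyp xoq bpqax eyc nafj phy pavnn otm lgu rowo xoij zqjq klc
Hunk 6: at line 4 remove [eyc,nafj] add [usiq] -> 13 lines: wecuw tzyp xoq bpqax usiq phy pavnn otm lgu rowo xoij zqjq klc

Answer: wecuw
tzyp
xoq
bpqax
usiq
phy
pavnn
otm
lgu
rowo
xoij
zqjq
klc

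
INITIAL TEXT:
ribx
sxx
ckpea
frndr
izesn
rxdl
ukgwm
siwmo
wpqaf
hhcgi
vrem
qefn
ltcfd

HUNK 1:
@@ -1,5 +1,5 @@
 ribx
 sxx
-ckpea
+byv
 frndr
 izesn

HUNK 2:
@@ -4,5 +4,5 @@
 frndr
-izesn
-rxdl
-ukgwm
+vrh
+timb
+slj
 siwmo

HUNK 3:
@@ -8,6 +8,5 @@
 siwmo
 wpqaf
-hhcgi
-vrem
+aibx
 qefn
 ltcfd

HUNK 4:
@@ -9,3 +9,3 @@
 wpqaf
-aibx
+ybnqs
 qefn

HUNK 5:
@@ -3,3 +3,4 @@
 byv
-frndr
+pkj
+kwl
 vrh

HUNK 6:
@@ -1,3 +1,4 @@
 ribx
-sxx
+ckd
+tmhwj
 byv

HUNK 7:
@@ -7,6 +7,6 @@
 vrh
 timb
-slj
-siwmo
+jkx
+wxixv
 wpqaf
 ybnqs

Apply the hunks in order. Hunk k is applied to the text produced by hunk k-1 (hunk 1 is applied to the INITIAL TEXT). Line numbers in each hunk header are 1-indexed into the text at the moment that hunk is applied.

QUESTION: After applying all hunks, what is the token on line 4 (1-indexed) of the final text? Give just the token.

Answer: byv

Derivation:
Hunk 1: at line 1 remove [ckpea] add [byv] -> 13 lines: ribx sxx byv frndr izesn rxdl ukgwm siwmo wpqaf hhcgi vrem qefn ltcfd
Hunk 2: at line 4 remove [izesn,rxdl,ukgwm] add [vrh,timb,slj] -> 13 lines: ribx sxx byv frndr vrh timb slj siwmo wpqaf hhcgi vrem qefn ltcfd
Hunk 3: at line 8 remove [hhcgi,vrem] add [aibx] -> 12 lines: ribx sxx byv frndr vrh timb slj siwmo wpqaf aibx qefn ltcfd
Hunk 4: at line 9 remove [aibx] add [ybnqs] -> 12 lines: ribx sxx byv frndr vrh timb slj siwmo wpqaf ybnqs qefn ltcfd
Hunk 5: at line 3 remove [frndr] add [pkj,kwl] -> 13 lines: ribx sxx byv pkj kwl vrh timb slj siwmo wpqaf ybnqs qefn ltcfd
Hunk 6: at line 1 remove [sxx] add [ckd,tmhwj] -> 14 lines: ribx ckd tmhwj byv pkj kwl vrh timb slj siwmo wpqaf ybnqs qefn ltcfd
Hunk 7: at line 7 remove [slj,siwmo] add [jkx,wxixv] -> 14 lines: ribx ckd tmhwj byv pkj kwl vrh timb jkx wxixv wpqaf ybnqs qefn ltcfd
Final line 4: byv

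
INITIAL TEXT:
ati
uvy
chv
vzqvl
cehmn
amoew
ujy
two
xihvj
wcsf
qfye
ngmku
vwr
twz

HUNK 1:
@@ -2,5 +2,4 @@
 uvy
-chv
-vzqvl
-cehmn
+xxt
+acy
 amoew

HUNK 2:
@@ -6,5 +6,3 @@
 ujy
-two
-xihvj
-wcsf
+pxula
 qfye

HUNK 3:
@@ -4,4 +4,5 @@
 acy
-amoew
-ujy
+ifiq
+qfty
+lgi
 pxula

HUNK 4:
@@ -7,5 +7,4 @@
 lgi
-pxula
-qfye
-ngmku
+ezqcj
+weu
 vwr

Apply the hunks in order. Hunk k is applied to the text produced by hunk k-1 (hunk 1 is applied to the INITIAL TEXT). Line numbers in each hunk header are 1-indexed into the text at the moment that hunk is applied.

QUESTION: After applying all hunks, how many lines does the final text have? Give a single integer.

Answer: 11

Derivation:
Hunk 1: at line 2 remove [chv,vzqvl,cehmn] add [xxt,acy] -> 13 lines: ati uvy xxt acy amoew ujy two xihvj wcsf qfye ngmku vwr twz
Hunk 2: at line 6 remove [two,xihvj,wcsf] add [pxula] -> 11 lines: ati uvy xxt acy amoew ujy pxula qfye ngmku vwr twz
Hunk 3: at line 4 remove [amoew,ujy] add [ifiq,qfty,lgi] -> 12 lines: ati uvy xxt acy ifiq qfty lgi pxula qfye ngmku vwr twz
Hunk 4: at line 7 remove [pxula,qfye,ngmku] add [ezqcj,weu] -> 11 lines: ati uvy xxt acy ifiq qfty lgi ezqcj weu vwr twz
Final line count: 11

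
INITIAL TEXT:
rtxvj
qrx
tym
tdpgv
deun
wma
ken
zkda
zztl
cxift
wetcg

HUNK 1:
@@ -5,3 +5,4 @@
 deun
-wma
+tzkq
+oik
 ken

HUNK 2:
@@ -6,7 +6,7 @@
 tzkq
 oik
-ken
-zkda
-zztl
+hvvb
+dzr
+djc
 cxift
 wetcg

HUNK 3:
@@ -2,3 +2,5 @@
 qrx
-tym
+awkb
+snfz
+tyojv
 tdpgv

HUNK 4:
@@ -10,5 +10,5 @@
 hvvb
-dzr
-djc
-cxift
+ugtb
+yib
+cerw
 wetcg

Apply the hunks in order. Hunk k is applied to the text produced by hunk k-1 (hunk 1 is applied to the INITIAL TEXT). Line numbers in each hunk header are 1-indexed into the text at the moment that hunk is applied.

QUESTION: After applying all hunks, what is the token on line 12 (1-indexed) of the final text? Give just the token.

Hunk 1: at line 5 remove [wma] add [tzkq,oik] -> 12 lines: rtxvj qrx tym tdpgv deun tzkq oik ken zkda zztl cxift wetcg
Hunk 2: at line 6 remove [ken,zkda,zztl] add [hvvb,dzr,djc] -> 12 lines: rtxvj qrx tym tdpgv deun tzkq oik hvvb dzr djc cxift wetcg
Hunk 3: at line 2 remove [tym] add [awkb,snfz,tyojv] -> 14 lines: rtxvj qrx awkb snfz tyojv tdpgv deun tzkq oik hvvb dzr djc cxift wetcg
Hunk 4: at line 10 remove [dzr,djc,cxift] add [ugtb,yib,cerw] -> 14 lines: rtxvj qrx awkb snfz tyojv tdpgv deun tzkq oik hvvb ugtb yib cerw wetcg
Final line 12: yib

Answer: yib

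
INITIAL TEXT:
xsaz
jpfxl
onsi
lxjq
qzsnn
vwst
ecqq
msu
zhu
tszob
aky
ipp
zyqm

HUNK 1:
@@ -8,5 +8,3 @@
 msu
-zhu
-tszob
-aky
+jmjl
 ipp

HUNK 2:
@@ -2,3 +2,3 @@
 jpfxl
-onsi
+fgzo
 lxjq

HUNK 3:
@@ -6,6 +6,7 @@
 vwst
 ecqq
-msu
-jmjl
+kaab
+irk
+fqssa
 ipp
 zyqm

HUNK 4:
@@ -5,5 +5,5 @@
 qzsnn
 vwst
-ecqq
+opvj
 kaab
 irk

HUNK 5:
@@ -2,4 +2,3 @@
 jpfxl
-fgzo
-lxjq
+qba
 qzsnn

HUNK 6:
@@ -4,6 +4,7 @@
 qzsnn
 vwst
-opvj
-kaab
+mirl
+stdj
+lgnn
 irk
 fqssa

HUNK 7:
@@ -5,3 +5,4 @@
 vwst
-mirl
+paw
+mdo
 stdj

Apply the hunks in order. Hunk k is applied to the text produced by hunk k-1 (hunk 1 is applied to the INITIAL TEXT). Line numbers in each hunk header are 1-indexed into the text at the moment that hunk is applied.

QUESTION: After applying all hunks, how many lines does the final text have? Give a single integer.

Answer: 13

Derivation:
Hunk 1: at line 8 remove [zhu,tszob,aky] add [jmjl] -> 11 lines: xsaz jpfxl onsi lxjq qzsnn vwst ecqq msu jmjl ipp zyqm
Hunk 2: at line 2 remove [onsi] add [fgzo] -> 11 lines: xsaz jpfxl fgzo lxjq qzsnn vwst ecqq msu jmjl ipp zyqm
Hunk 3: at line 6 remove [msu,jmjl] add [kaab,irk,fqssa] -> 12 lines: xsaz jpfxl fgzo lxjq qzsnn vwst ecqq kaab irk fqssa ipp zyqm
Hunk 4: at line 5 remove [ecqq] add [opvj] -> 12 lines: xsaz jpfxl fgzo lxjq qzsnn vwst opvj kaab irk fqssa ipp zyqm
Hunk 5: at line 2 remove [fgzo,lxjq] add [qba] -> 11 lines: xsaz jpfxl qba qzsnn vwst opvj kaab irk fqssa ipp zyqm
Hunk 6: at line 4 remove [opvj,kaab] add [mirl,stdj,lgnn] -> 12 lines: xsaz jpfxl qba qzsnn vwst mirl stdj lgnn irk fqssa ipp zyqm
Hunk 7: at line 5 remove [mirl] add [paw,mdo] -> 13 lines: xsaz jpfxl qba qzsnn vwst paw mdo stdj lgnn irk fqssa ipp zyqm
Final line count: 13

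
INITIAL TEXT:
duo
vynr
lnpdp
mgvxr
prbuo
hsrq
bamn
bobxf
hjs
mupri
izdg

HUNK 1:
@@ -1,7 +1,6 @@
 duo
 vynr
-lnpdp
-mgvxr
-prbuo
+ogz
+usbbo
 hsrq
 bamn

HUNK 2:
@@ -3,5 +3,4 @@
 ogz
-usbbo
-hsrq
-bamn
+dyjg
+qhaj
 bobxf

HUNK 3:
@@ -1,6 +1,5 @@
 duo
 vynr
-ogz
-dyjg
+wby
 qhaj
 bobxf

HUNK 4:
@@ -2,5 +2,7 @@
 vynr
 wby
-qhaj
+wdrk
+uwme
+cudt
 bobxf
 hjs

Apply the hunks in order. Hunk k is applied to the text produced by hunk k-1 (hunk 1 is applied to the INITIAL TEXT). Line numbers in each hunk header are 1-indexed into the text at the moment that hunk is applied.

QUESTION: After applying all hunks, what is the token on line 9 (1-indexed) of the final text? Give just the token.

Answer: mupri

Derivation:
Hunk 1: at line 1 remove [lnpdp,mgvxr,prbuo] add [ogz,usbbo] -> 10 lines: duo vynr ogz usbbo hsrq bamn bobxf hjs mupri izdg
Hunk 2: at line 3 remove [usbbo,hsrq,bamn] add [dyjg,qhaj] -> 9 lines: duo vynr ogz dyjg qhaj bobxf hjs mupri izdg
Hunk 3: at line 1 remove [ogz,dyjg] add [wby] -> 8 lines: duo vynr wby qhaj bobxf hjs mupri izdg
Hunk 4: at line 2 remove [qhaj] add [wdrk,uwme,cudt] -> 10 lines: duo vynr wby wdrk uwme cudt bobxf hjs mupri izdg
Final line 9: mupri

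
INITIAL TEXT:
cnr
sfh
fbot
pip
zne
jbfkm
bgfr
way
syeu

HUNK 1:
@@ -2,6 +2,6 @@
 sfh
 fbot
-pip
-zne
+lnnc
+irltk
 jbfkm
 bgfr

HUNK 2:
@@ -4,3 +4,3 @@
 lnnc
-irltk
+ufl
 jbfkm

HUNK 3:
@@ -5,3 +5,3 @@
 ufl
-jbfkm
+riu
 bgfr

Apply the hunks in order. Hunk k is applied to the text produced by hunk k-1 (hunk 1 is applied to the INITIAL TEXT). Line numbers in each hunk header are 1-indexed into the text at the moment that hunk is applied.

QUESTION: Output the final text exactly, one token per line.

Hunk 1: at line 2 remove [pip,zne] add [lnnc,irltk] -> 9 lines: cnr sfh fbot lnnc irltk jbfkm bgfr way syeu
Hunk 2: at line 4 remove [irltk] add [ufl] -> 9 lines: cnr sfh fbot lnnc ufl jbfkm bgfr way syeu
Hunk 3: at line 5 remove [jbfkm] add [riu] -> 9 lines: cnr sfh fbot lnnc ufl riu bgfr way syeu

Answer: cnr
sfh
fbot
lnnc
ufl
riu
bgfr
way
syeu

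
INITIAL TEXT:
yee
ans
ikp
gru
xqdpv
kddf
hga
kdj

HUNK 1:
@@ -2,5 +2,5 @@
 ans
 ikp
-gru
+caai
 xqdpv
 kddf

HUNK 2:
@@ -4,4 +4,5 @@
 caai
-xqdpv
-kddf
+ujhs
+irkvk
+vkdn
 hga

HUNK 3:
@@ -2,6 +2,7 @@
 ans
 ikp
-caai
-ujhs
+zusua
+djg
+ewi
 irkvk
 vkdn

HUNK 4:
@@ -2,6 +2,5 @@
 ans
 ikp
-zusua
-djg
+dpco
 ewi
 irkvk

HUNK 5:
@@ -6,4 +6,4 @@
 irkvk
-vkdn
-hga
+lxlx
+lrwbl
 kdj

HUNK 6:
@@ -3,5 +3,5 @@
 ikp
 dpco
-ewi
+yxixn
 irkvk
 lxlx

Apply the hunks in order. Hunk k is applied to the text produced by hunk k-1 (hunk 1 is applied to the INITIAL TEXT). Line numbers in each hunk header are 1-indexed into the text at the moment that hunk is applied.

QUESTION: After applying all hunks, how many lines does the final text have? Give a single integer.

Hunk 1: at line 2 remove [gru] add [caai] -> 8 lines: yee ans ikp caai xqdpv kddf hga kdj
Hunk 2: at line 4 remove [xqdpv,kddf] add [ujhs,irkvk,vkdn] -> 9 lines: yee ans ikp caai ujhs irkvk vkdn hga kdj
Hunk 3: at line 2 remove [caai,ujhs] add [zusua,djg,ewi] -> 10 lines: yee ans ikp zusua djg ewi irkvk vkdn hga kdj
Hunk 4: at line 2 remove [zusua,djg] add [dpco] -> 9 lines: yee ans ikp dpco ewi irkvk vkdn hga kdj
Hunk 5: at line 6 remove [vkdn,hga] add [lxlx,lrwbl] -> 9 lines: yee ans ikp dpco ewi irkvk lxlx lrwbl kdj
Hunk 6: at line 3 remove [ewi] add [yxixn] -> 9 lines: yee ans ikp dpco yxixn irkvk lxlx lrwbl kdj
Final line count: 9

Answer: 9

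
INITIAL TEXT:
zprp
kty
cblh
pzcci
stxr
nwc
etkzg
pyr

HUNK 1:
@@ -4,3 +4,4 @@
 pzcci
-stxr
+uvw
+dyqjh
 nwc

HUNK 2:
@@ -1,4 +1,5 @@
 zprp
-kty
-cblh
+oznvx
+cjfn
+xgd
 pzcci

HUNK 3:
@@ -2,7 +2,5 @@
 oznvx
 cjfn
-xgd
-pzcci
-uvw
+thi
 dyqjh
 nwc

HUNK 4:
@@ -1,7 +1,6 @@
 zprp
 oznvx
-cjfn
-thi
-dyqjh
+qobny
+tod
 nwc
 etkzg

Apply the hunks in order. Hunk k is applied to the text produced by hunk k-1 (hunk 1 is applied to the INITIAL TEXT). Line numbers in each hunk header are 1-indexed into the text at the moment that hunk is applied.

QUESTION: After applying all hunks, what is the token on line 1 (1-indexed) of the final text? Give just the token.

Hunk 1: at line 4 remove [stxr] add [uvw,dyqjh] -> 9 lines: zprp kty cblh pzcci uvw dyqjh nwc etkzg pyr
Hunk 2: at line 1 remove [kty,cblh] add [oznvx,cjfn,xgd] -> 10 lines: zprp oznvx cjfn xgd pzcci uvw dyqjh nwc etkzg pyr
Hunk 3: at line 2 remove [xgd,pzcci,uvw] add [thi] -> 8 lines: zprp oznvx cjfn thi dyqjh nwc etkzg pyr
Hunk 4: at line 1 remove [cjfn,thi,dyqjh] add [qobny,tod] -> 7 lines: zprp oznvx qobny tod nwc etkzg pyr
Final line 1: zprp

Answer: zprp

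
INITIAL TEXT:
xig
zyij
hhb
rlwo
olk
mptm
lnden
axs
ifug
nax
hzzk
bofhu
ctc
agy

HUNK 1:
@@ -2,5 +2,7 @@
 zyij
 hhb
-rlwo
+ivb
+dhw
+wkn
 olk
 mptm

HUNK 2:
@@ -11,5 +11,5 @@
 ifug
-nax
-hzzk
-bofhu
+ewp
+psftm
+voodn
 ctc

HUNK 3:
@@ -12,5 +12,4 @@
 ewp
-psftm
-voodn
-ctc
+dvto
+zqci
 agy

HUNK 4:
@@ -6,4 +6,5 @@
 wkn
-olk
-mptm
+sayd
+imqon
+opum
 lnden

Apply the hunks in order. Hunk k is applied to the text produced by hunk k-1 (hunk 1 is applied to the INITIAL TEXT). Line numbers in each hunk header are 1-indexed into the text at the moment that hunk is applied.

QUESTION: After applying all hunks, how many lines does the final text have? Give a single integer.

Answer: 16

Derivation:
Hunk 1: at line 2 remove [rlwo] add [ivb,dhw,wkn] -> 16 lines: xig zyij hhb ivb dhw wkn olk mptm lnden axs ifug nax hzzk bofhu ctc agy
Hunk 2: at line 11 remove [nax,hzzk,bofhu] add [ewp,psftm,voodn] -> 16 lines: xig zyij hhb ivb dhw wkn olk mptm lnden axs ifug ewp psftm voodn ctc agy
Hunk 3: at line 12 remove [psftm,voodn,ctc] add [dvto,zqci] -> 15 lines: xig zyij hhb ivb dhw wkn olk mptm lnden axs ifug ewp dvto zqci agy
Hunk 4: at line 6 remove [olk,mptm] add [sayd,imqon,opum] -> 16 lines: xig zyij hhb ivb dhw wkn sayd imqon opum lnden axs ifug ewp dvto zqci agy
Final line count: 16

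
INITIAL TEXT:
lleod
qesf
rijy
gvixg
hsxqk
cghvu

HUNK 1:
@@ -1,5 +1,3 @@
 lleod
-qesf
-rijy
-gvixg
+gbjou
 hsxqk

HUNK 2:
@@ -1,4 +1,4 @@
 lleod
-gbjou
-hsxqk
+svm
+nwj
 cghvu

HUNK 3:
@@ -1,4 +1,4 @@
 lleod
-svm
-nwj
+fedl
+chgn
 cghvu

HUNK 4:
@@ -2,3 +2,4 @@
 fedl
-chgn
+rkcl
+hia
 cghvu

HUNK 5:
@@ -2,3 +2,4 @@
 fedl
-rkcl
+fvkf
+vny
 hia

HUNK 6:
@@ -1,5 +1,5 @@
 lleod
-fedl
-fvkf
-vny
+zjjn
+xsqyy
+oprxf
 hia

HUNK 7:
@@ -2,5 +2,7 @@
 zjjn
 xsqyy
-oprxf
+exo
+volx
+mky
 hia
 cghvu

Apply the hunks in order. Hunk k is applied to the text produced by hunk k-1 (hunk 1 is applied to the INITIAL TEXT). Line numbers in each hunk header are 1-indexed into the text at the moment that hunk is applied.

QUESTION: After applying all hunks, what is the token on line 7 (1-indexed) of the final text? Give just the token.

Answer: hia

Derivation:
Hunk 1: at line 1 remove [qesf,rijy,gvixg] add [gbjou] -> 4 lines: lleod gbjou hsxqk cghvu
Hunk 2: at line 1 remove [gbjou,hsxqk] add [svm,nwj] -> 4 lines: lleod svm nwj cghvu
Hunk 3: at line 1 remove [svm,nwj] add [fedl,chgn] -> 4 lines: lleod fedl chgn cghvu
Hunk 4: at line 2 remove [chgn] add [rkcl,hia] -> 5 lines: lleod fedl rkcl hia cghvu
Hunk 5: at line 2 remove [rkcl] add [fvkf,vny] -> 6 lines: lleod fedl fvkf vny hia cghvu
Hunk 6: at line 1 remove [fedl,fvkf,vny] add [zjjn,xsqyy,oprxf] -> 6 lines: lleod zjjn xsqyy oprxf hia cghvu
Hunk 7: at line 2 remove [oprxf] add [exo,volx,mky] -> 8 lines: lleod zjjn xsqyy exo volx mky hia cghvu
Final line 7: hia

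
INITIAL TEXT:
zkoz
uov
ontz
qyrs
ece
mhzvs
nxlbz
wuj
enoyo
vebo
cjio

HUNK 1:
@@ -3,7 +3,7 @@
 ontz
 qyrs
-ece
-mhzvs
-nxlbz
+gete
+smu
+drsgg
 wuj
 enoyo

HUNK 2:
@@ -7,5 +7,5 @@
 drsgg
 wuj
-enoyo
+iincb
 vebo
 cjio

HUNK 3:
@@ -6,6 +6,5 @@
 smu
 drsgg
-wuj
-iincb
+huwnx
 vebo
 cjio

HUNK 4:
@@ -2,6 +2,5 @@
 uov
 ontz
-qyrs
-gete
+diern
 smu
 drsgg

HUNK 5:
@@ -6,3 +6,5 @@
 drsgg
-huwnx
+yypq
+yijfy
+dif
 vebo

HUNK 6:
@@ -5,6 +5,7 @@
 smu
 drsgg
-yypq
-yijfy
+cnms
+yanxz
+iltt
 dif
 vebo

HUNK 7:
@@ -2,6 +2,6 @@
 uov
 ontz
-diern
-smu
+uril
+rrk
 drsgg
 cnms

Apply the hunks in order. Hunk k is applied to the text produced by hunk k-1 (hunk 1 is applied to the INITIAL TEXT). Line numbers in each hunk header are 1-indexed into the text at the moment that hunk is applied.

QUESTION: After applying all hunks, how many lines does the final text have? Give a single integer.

Answer: 12

Derivation:
Hunk 1: at line 3 remove [ece,mhzvs,nxlbz] add [gete,smu,drsgg] -> 11 lines: zkoz uov ontz qyrs gete smu drsgg wuj enoyo vebo cjio
Hunk 2: at line 7 remove [enoyo] add [iincb] -> 11 lines: zkoz uov ontz qyrs gete smu drsgg wuj iincb vebo cjio
Hunk 3: at line 6 remove [wuj,iincb] add [huwnx] -> 10 lines: zkoz uov ontz qyrs gete smu drsgg huwnx vebo cjio
Hunk 4: at line 2 remove [qyrs,gete] add [diern] -> 9 lines: zkoz uov ontz diern smu drsgg huwnx vebo cjio
Hunk 5: at line 6 remove [huwnx] add [yypq,yijfy,dif] -> 11 lines: zkoz uov ontz diern smu drsgg yypq yijfy dif vebo cjio
Hunk 6: at line 5 remove [yypq,yijfy] add [cnms,yanxz,iltt] -> 12 lines: zkoz uov ontz diern smu drsgg cnms yanxz iltt dif vebo cjio
Hunk 7: at line 2 remove [diern,smu] add [uril,rrk] -> 12 lines: zkoz uov ontz uril rrk drsgg cnms yanxz iltt dif vebo cjio
Final line count: 12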